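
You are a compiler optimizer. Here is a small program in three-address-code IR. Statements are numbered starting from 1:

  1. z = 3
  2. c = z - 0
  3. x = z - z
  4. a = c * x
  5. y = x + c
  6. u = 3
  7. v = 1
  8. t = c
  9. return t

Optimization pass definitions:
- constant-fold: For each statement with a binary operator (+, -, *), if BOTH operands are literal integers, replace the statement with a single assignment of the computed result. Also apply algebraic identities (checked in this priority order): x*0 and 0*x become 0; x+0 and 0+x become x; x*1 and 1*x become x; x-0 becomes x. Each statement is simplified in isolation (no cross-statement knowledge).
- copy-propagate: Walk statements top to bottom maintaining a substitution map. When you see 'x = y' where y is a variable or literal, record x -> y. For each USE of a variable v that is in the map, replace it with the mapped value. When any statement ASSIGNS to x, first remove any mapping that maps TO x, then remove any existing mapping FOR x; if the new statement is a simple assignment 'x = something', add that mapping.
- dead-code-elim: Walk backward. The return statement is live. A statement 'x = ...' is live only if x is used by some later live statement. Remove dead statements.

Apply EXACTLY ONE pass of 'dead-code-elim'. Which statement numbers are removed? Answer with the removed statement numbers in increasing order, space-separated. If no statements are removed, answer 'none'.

Backward liveness scan:
Stmt 1 'z = 3': KEEP (z is live); live-in = []
Stmt 2 'c = z - 0': KEEP (c is live); live-in = ['z']
Stmt 3 'x = z - z': DEAD (x not in live set ['c'])
Stmt 4 'a = c * x': DEAD (a not in live set ['c'])
Stmt 5 'y = x + c': DEAD (y not in live set ['c'])
Stmt 6 'u = 3': DEAD (u not in live set ['c'])
Stmt 7 'v = 1': DEAD (v not in live set ['c'])
Stmt 8 't = c': KEEP (t is live); live-in = ['c']
Stmt 9 'return t': KEEP (return); live-in = ['t']
Removed statement numbers: [3, 4, 5, 6, 7]
Surviving IR:
  z = 3
  c = z - 0
  t = c
  return t

Answer: 3 4 5 6 7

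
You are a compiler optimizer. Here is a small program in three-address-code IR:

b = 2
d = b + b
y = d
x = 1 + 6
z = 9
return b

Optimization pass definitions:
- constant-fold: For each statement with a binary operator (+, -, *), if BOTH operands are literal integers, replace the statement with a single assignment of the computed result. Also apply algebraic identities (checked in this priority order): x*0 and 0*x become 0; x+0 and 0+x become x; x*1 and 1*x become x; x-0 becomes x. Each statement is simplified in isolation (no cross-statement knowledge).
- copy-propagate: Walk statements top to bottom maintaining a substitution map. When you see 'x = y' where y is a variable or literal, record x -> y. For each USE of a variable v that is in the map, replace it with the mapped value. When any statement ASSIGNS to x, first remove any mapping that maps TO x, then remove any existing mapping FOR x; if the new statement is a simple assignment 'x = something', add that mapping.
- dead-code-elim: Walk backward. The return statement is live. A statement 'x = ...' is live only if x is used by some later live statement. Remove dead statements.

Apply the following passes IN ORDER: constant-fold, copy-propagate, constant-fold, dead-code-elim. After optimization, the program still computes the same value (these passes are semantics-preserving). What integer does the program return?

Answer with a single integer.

Answer: 2

Derivation:
Initial IR:
  b = 2
  d = b + b
  y = d
  x = 1 + 6
  z = 9
  return b
After constant-fold (6 stmts):
  b = 2
  d = b + b
  y = d
  x = 7
  z = 9
  return b
After copy-propagate (6 stmts):
  b = 2
  d = 2 + 2
  y = d
  x = 7
  z = 9
  return 2
After constant-fold (6 stmts):
  b = 2
  d = 4
  y = d
  x = 7
  z = 9
  return 2
After dead-code-elim (1 stmts):
  return 2
Evaluate:
  b = 2  =>  b = 2
  d = b + b  =>  d = 4
  y = d  =>  y = 4
  x = 1 + 6  =>  x = 7
  z = 9  =>  z = 9
  return b = 2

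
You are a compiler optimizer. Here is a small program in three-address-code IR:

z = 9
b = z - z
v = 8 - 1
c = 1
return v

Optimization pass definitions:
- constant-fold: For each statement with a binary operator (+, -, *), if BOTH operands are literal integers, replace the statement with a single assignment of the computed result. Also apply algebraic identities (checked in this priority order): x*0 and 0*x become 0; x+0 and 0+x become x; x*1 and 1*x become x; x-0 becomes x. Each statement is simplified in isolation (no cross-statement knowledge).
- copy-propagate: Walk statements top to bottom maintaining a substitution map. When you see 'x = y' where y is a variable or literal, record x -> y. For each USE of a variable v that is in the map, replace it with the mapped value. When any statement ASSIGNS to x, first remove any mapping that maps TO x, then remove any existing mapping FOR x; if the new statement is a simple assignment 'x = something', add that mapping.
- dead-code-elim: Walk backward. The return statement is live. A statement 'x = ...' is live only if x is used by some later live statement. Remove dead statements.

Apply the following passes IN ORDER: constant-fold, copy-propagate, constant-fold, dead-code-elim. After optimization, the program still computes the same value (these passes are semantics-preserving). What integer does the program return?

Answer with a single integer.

Initial IR:
  z = 9
  b = z - z
  v = 8 - 1
  c = 1
  return v
After constant-fold (5 stmts):
  z = 9
  b = z - z
  v = 7
  c = 1
  return v
After copy-propagate (5 stmts):
  z = 9
  b = 9 - 9
  v = 7
  c = 1
  return 7
After constant-fold (5 stmts):
  z = 9
  b = 0
  v = 7
  c = 1
  return 7
After dead-code-elim (1 stmts):
  return 7
Evaluate:
  z = 9  =>  z = 9
  b = z - z  =>  b = 0
  v = 8 - 1  =>  v = 7
  c = 1  =>  c = 1
  return v = 7

Answer: 7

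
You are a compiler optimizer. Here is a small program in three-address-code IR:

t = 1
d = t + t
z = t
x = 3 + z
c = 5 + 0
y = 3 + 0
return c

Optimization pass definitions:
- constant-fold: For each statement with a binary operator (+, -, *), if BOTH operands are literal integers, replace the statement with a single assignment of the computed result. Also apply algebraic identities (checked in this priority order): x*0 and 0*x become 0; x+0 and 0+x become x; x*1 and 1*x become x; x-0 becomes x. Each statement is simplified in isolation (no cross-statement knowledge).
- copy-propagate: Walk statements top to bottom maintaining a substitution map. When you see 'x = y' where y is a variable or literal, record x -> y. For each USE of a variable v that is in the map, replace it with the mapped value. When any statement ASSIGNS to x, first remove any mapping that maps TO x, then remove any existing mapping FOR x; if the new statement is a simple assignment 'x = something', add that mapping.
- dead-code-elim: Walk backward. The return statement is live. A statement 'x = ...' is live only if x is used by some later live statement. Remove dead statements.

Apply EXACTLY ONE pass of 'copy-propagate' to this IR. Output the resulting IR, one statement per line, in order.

Applying copy-propagate statement-by-statement:
  [1] t = 1  (unchanged)
  [2] d = t + t  -> d = 1 + 1
  [3] z = t  -> z = 1
  [4] x = 3 + z  -> x = 3 + 1
  [5] c = 5 + 0  (unchanged)
  [6] y = 3 + 0  (unchanged)
  [7] return c  (unchanged)
Result (7 stmts):
  t = 1
  d = 1 + 1
  z = 1
  x = 3 + 1
  c = 5 + 0
  y = 3 + 0
  return c

Answer: t = 1
d = 1 + 1
z = 1
x = 3 + 1
c = 5 + 0
y = 3 + 0
return c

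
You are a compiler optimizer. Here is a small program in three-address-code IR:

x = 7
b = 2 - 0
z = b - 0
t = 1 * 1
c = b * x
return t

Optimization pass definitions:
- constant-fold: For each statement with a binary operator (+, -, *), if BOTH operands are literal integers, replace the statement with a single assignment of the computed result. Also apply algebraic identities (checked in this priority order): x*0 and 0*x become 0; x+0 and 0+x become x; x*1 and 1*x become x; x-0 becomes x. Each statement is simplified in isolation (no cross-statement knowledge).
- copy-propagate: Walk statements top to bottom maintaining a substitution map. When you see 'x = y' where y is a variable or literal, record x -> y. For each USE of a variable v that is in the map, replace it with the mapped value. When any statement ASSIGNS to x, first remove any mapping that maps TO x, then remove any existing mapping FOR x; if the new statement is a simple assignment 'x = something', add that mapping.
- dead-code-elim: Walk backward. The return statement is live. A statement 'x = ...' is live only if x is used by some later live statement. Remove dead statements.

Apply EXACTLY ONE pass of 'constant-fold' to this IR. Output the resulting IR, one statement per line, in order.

Answer: x = 7
b = 2
z = b
t = 1
c = b * x
return t

Derivation:
Applying constant-fold statement-by-statement:
  [1] x = 7  (unchanged)
  [2] b = 2 - 0  -> b = 2
  [3] z = b - 0  -> z = b
  [4] t = 1 * 1  -> t = 1
  [5] c = b * x  (unchanged)
  [6] return t  (unchanged)
Result (6 stmts):
  x = 7
  b = 2
  z = b
  t = 1
  c = b * x
  return t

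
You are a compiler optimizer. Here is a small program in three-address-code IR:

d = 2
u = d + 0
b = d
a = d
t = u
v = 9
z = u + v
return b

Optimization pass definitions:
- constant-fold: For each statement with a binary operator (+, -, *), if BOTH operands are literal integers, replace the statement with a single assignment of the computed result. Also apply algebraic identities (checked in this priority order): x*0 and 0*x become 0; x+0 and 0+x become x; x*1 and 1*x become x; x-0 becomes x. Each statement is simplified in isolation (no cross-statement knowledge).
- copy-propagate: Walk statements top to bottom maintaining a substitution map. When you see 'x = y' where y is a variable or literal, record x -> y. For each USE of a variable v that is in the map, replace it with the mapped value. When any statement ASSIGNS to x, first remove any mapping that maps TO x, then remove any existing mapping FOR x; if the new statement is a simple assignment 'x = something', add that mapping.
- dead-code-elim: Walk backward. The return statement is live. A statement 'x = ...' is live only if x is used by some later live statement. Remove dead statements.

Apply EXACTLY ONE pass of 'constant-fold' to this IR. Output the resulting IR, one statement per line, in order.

Answer: d = 2
u = d
b = d
a = d
t = u
v = 9
z = u + v
return b

Derivation:
Applying constant-fold statement-by-statement:
  [1] d = 2  (unchanged)
  [2] u = d + 0  -> u = d
  [3] b = d  (unchanged)
  [4] a = d  (unchanged)
  [5] t = u  (unchanged)
  [6] v = 9  (unchanged)
  [7] z = u + v  (unchanged)
  [8] return b  (unchanged)
Result (8 stmts):
  d = 2
  u = d
  b = d
  a = d
  t = u
  v = 9
  z = u + v
  return b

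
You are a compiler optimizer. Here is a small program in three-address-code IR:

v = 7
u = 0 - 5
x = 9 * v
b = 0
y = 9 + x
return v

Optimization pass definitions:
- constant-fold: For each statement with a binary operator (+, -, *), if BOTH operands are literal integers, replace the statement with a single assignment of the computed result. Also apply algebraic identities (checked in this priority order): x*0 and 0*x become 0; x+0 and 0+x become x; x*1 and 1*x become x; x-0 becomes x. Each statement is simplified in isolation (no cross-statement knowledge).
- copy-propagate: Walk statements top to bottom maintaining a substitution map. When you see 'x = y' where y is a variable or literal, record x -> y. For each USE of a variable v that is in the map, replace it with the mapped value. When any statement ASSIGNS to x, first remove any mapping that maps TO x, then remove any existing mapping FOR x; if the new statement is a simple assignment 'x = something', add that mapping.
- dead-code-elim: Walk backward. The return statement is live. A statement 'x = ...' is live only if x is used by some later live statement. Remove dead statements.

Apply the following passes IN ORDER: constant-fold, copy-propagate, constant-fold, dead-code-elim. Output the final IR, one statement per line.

Initial IR:
  v = 7
  u = 0 - 5
  x = 9 * v
  b = 0
  y = 9 + x
  return v
After constant-fold (6 stmts):
  v = 7
  u = -5
  x = 9 * v
  b = 0
  y = 9 + x
  return v
After copy-propagate (6 stmts):
  v = 7
  u = -5
  x = 9 * 7
  b = 0
  y = 9 + x
  return 7
After constant-fold (6 stmts):
  v = 7
  u = -5
  x = 63
  b = 0
  y = 9 + x
  return 7
After dead-code-elim (1 stmts):
  return 7

Answer: return 7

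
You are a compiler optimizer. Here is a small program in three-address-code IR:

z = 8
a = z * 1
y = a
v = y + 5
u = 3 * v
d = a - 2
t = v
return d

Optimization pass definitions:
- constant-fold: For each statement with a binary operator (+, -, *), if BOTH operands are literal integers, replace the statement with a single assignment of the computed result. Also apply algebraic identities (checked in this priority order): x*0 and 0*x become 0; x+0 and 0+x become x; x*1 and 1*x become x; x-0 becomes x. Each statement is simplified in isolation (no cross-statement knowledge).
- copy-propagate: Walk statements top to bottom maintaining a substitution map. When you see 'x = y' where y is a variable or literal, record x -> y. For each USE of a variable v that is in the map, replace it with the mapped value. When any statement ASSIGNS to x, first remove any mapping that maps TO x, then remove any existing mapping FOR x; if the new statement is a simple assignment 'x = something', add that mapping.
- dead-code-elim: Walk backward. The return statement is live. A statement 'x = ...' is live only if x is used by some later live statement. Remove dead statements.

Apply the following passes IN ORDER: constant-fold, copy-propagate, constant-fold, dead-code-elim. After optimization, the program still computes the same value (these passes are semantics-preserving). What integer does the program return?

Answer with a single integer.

Initial IR:
  z = 8
  a = z * 1
  y = a
  v = y + 5
  u = 3 * v
  d = a - 2
  t = v
  return d
After constant-fold (8 stmts):
  z = 8
  a = z
  y = a
  v = y + 5
  u = 3 * v
  d = a - 2
  t = v
  return d
After copy-propagate (8 stmts):
  z = 8
  a = 8
  y = 8
  v = 8 + 5
  u = 3 * v
  d = 8 - 2
  t = v
  return d
After constant-fold (8 stmts):
  z = 8
  a = 8
  y = 8
  v = 13
  u = 3 * v
  d = 6
  t = v
  return d
After dead-code-elim (2 stmts):
  d = 6
  return d
Evaluate:
  z = 8  =>  z = 8
  a = z * 1  =>  a = 8
  y = a  =>  y = 8
  v = y + 5  =>  v = 13
  u = 3 * v  =>  u = 39
  d = a - 2  =>  d = 6
  t = v  =>  t = 13
  return d = 6

Answer: 6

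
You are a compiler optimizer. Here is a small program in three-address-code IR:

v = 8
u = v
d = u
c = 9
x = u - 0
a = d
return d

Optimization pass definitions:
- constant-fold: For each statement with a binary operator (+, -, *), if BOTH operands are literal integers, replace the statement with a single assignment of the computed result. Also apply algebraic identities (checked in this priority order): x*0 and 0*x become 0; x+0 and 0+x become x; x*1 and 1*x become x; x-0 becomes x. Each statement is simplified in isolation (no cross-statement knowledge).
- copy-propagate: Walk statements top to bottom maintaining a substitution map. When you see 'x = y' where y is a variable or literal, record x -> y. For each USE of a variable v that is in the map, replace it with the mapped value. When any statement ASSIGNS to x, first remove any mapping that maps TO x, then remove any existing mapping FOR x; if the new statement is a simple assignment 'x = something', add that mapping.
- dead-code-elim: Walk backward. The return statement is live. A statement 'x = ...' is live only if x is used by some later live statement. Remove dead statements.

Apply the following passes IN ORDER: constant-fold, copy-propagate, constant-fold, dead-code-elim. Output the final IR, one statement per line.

Initial IR:
  v = 8
  u = v
  d = u
  c = 9
  x = u - 0
  a = d
  return d
After constant-fold (7 stmts):
  v = 8
  u = v
  d = u
  c = 9
  x = u
  a = d
  return d
After copy-propagate (7 stmts):
  v = 8
  u = 8
  d = 8
  c = 9
  x = 8
  a = 8
  return 8
After constant-fold (7 stmts):
  v = 8
  u = 8
  d = 8
  c = 9
  x = 8
  a = 8
  return 8
After dead-code-elim (1 stmts):
  return 8

Answer: return 8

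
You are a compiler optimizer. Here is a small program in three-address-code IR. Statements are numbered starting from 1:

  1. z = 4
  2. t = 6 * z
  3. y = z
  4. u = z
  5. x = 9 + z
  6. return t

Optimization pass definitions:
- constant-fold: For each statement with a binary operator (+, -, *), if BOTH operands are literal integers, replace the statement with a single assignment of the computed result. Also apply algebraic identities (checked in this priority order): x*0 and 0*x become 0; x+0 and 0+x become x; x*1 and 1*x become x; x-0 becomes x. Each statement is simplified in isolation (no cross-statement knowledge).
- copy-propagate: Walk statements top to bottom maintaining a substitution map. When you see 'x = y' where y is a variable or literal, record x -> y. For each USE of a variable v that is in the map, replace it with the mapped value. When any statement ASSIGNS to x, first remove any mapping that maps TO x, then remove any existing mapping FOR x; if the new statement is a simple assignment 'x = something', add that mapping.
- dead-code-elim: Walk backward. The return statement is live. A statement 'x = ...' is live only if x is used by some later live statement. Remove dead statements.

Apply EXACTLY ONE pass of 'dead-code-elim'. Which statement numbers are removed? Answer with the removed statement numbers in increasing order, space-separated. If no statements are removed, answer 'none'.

Backward liveness scan:
Stmt 1 'z = 4': KEEP (z is live); live-in = []
Stmt 2 't = 6 * z': KEEP (t is live); live-in = ['z']
Stmt 3 'y = z': DEAD (y not in live set ['t'])
Stmt 4 'u = z': DEAD (u not in live set ['t'])
Stmt 5 'x = 9 + z': DEAD (x not in live set ['t'])
Stmt 6 'return t': KEEP (return); live-in = ['t']
Removed statement numbers: [3, 4, 5]
Surviving IR:
  z = 4
  t = 6 * z
  return t

Answer: 3 4 5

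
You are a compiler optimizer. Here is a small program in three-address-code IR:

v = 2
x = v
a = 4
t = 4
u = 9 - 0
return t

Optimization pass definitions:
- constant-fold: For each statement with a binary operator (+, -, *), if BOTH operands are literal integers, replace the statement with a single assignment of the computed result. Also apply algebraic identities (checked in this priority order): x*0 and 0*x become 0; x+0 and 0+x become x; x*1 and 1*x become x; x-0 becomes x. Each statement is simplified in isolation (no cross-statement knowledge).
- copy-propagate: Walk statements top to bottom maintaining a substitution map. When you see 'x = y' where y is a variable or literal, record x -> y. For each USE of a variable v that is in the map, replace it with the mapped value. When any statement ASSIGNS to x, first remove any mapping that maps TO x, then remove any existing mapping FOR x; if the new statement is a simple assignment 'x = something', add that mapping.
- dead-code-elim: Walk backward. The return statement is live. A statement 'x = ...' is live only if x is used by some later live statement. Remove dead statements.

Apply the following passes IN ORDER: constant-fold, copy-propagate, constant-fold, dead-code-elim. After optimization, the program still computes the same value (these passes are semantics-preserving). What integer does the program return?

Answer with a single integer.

Answer: 4

Derivation:
Initial IR:
  v = 2
  x = v
  a = 4
  t = 4
  u = 9 - 0
  return t
After constant-fold (6 stmts):
  v = 2
  x = v
  a = 4
  t = 4
  u = 9
  return t
After copy-propagate (6 stmts):
  v = 2
  x = 2
  a = 4
  t = 4
  u = 9
  return 4
After constant-fold (6 stmts):
  v = 2
  x = 2
  a = 4
  t = 4
  u = 9
  return 4
After dead-code-elim (1 stmts):
  return 4
Evaluate:
  v = 2  =>  v = 2
  x = v  =>  x = 2
  a = 4  =>  a = 4
  t = 4  =>  t = 4
  u = 9 - 0  =>  u = 9
  return t = 4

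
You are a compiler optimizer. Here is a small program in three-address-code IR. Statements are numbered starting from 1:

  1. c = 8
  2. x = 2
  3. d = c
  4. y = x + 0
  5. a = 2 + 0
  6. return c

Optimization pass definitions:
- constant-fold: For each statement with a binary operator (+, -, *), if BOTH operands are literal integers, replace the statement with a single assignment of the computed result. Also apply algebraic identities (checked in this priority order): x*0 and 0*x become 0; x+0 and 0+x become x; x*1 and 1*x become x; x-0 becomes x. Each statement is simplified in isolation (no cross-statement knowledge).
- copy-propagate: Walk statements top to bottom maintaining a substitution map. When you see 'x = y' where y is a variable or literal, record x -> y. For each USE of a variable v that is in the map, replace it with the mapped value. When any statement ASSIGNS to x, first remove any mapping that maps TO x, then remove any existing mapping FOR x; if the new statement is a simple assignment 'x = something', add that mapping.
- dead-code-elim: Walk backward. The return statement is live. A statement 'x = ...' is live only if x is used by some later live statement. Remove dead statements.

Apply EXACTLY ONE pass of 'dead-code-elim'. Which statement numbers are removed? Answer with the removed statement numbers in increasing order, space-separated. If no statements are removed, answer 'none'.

Answer: 2 3 4 5

Derivation:
Backward liveness scan:
Stmt 1 'c = 8': KEEP (c is live); live-in = []
Stmt 2 'x = 2': DEAD (x not in live set ['c'])
Stmt 3 'd = c': DEAD (d not in live set ['c'])
Stmt 4 'y = x + 0': DEAD (y not in live set ['c'])
Stmt 5 'a = 2 + 0': DEAD (a not in live set ['c'])
Stmt 6 'return c': KEEP (return); live-in = ['c']
Removed statement numbers: [2, 3, 4, 5]
Surviving IR:
  c = 8
  return c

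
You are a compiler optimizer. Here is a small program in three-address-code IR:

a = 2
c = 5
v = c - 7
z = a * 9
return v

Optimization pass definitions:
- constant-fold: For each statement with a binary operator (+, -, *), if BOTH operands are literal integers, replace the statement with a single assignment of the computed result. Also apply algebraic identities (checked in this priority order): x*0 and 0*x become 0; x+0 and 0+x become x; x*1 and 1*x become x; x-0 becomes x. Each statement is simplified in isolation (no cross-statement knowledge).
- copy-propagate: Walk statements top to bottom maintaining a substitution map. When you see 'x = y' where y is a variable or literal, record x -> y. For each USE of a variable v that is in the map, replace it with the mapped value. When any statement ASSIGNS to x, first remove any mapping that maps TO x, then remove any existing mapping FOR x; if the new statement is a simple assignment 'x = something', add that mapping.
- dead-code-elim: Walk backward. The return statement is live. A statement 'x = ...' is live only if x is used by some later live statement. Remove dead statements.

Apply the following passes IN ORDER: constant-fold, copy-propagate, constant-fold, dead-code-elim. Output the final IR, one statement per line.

Answer: v = -2
return v

Derivation:
Initial IR:
  a = 2
  c = 5
  v = c - 7
  z = a * 9
  return v
After constant-fold (5 stmts):
  a = 2
  c = 5
  v = c - 7
  z = a * 9
  return v
After copy-propagate (5 stmts):
  a = 2
  c = 5
  v = 5 - 7
  z = 2 * 9
  return v
After constant-fold (5 stmts):
  a = 2
  c = 5
  v = -2
  z = 18
  return v
After dead-code-elim (2 stmts):
  v = -2
  return v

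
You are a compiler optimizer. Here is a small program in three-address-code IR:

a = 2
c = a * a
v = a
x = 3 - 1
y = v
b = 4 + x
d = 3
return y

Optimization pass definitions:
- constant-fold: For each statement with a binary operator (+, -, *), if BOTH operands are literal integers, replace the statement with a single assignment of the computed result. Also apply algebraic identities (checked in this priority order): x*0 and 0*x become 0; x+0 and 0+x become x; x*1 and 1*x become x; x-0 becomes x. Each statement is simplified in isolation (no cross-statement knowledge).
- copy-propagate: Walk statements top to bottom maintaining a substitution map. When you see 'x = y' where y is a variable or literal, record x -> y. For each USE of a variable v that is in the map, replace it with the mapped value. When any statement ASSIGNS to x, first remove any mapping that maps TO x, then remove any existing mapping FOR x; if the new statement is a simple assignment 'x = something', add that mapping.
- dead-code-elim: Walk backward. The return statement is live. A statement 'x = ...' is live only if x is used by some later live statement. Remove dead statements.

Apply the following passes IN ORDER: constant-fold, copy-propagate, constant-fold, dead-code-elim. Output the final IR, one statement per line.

Answer: return 2

Derivation:
Initial IR:
  a = 2
  c = a * a
  v = a
  x = 3 - 1
  y = v
  b = 4 + x
  d = 3
  return y
After constant-fold (8 stmts):
  a = 2
  c = a * a
  v = a
  x = 2
  y = v
  b = 4 + x
  d = 3
  return y
After copy-propagate (8 stmts):
  a = 2
  c = 2 * 2
  v = 2
  x = 2
  y = 2
  b = 4 + 2
  d = 3
  return 2
After constant-fold (8 stmts):
  a = 2
  c = 4
  v = 2
  x = 2
  y = 2
  b = 6
  d = 3
  return 2
After dead-code-elim (1 stmts):
  return 2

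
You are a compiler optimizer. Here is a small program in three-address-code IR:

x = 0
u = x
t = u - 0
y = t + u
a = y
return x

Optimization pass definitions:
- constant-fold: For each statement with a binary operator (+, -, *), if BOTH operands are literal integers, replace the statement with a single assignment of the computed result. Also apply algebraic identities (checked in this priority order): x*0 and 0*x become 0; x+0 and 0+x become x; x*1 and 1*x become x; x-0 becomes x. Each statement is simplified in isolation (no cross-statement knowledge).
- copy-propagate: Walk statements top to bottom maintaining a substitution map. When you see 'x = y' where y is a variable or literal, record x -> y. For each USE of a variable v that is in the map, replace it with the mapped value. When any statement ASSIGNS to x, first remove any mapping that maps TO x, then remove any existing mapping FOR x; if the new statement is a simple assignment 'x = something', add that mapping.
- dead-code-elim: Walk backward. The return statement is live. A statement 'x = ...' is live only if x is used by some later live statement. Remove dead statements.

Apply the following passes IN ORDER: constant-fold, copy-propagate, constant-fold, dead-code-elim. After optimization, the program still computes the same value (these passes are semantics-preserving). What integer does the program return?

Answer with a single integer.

Answer: 0

Derivation:
Initial IR:
  x = 0
  u = x
  t = u - 0
  y = t + u
  a = y
  return x
After constant-fold (6 stmts):
  x = 0
  u = x
  t = u
  y = t + u
  a = y
  return x
After copy-propagate (6 stmts):
  x = 0
  u = 0
  t = 0
  y = 0 + 0
  a = y
  return 0
After constant-fold (6 stmts):
  x = 0
  u = 0
  t = 0
  y = 0
  a = y
  return 0
After dead-code-elim (1 stmts):
  return 0
Evaluate:
  x = 0  =>  x = 0
  u = x  =>  u = 0
  t = u - 0  =>  t = 0
  y = t + u  =>  y = 0
  a = y  =>  a = 0
  return x = 0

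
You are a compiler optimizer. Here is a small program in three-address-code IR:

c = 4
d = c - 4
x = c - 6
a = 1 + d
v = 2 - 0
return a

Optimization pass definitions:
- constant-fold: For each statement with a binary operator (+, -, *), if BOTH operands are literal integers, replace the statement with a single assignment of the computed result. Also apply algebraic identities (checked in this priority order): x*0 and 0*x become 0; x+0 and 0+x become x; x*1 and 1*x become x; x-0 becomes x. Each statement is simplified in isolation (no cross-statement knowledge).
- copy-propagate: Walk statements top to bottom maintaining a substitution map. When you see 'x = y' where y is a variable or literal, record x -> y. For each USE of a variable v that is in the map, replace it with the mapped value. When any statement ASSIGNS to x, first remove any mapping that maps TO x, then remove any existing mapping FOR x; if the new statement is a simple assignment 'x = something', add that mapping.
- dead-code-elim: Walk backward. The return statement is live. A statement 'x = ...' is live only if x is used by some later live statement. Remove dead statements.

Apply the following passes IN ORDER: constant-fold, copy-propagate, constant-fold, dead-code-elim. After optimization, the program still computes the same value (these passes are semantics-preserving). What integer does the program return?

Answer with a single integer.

Answer: 1

Derivation:
Initial IR:
  c = 4
  d = c - 4
  x = c - 6
  a = 1 + d
  v = 2 - 0
  return a
After constant-fold (6 stmts):
  c = 4
  d = c - 4
  x = c - 6
  a = 1 + d
  v = 2
  return a
After copy-propagate (6 stmts):
  c = 4
  d = 4 - 4
  x = 4 - 6
  a = 1 + d
  v = 2
  return a
After constant-fold (6 stmts):
  c = 4
  d = 0
  x = -2
  a = 1 + d
  v = 2
  return a
After dead-code-elim (3 stmts):
  d = 0
  a = 1 + d
  return a
Evaluate:
  c = 4  =>  c = 4
  d = c - 4  =>  d = 0
  x = c - 6  =>  x = -2
  a = 1 + d  =>  a = 1
  v = 2 - 0  =>  v = 2
  return a = 1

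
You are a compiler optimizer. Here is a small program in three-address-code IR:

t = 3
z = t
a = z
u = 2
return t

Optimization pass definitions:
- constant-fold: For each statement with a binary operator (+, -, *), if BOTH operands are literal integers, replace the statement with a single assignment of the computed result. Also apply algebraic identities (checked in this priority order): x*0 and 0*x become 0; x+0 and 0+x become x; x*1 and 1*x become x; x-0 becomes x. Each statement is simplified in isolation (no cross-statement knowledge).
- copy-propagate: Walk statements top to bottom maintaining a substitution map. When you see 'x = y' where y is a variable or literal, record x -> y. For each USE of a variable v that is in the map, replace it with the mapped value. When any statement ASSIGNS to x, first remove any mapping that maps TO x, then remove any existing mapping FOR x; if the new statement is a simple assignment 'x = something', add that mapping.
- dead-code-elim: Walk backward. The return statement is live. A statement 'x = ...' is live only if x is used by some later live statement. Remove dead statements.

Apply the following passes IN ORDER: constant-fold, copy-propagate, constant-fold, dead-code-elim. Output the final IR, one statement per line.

Answer: return 3

Derivation:
Initial IR:
  t = 3
  z = t
  a = z
  u = 2
  return t
After constant-fold (5 stmts):
  t = 3
  z = t
  a = z
  u = 2
  return t
After copy-propagate (5 stmts):
  t = 3
  z = 3
  a = 3
  u = 2
  return 3
After constant-fold (5 stmts):
  t = 3
  z = 3
  a = 3
  u = 2
  return 3
After dead-code-elim (1 stmts):
  return 3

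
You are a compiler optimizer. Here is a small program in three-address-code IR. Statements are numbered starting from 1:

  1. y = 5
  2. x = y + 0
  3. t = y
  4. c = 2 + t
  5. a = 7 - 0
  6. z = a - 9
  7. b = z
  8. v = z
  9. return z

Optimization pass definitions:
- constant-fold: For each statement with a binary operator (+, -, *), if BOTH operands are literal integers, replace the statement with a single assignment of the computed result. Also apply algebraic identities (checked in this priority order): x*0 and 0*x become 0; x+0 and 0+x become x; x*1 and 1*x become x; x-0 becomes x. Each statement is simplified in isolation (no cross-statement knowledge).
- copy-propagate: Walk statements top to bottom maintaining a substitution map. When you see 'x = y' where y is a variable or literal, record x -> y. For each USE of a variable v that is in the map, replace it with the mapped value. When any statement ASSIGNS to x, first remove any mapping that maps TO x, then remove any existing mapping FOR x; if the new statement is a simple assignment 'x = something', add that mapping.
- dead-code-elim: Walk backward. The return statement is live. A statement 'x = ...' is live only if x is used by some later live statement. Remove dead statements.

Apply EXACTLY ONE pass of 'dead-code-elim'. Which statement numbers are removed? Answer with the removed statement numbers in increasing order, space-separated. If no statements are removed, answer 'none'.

Backward liveness scan:
Stmt 1 'y = 5': DEAD (y not in live set [])
Stmt 2 'x = y + 0': DEAD (x not in live set [])
Stmt 3 't = y': DEAD (t not in live set [])
Stmt 4 'c = 2 + t': DEAD (c not in live set [])
Stmt 5 'a = 7 - 0': KEEP (a is live); live-in = []
Stmt 6 'z = a - 9': KEEP (z is live); live-in = ['a']
Stmt 7 'b = z': DEAD (b not in live set ['z'])
Stmt 8 'v = z': DEAD (v not in live set ['z'])
Stmt 9 'return z': KEEP (return); live-in = ['z']
Removed statement numbers: [1, 2, 3, 4, 7, 8]
Surviving IR:
  a = 7 - 0
  z = a - 9
  return z

Answer: 1 2 3 4 7 8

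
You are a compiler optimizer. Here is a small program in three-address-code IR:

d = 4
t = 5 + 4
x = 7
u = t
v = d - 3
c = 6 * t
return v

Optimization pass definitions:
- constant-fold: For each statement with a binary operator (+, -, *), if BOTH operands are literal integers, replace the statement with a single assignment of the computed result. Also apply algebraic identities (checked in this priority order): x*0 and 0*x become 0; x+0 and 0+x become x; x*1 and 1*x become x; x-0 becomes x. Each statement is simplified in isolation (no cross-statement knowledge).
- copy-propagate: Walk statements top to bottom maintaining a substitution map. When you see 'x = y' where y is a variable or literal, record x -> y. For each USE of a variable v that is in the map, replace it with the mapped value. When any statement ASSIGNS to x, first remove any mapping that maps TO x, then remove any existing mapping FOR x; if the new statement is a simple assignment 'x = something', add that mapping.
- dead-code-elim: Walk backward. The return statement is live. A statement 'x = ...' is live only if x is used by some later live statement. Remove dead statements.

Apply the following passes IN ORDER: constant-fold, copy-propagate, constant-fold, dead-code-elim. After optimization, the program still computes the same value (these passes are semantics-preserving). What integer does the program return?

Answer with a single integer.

Answer: 1

Derivation:
Initial IR:
  d = 4
  t = 5 + 4
  x = 7
  u = t
  v = d - 3
  c = 6 * t
  return v
After constant-fold (7 stmts):
  d = 4
  t = 9
  x = 7
  u = t
  v = d - 3
  c = 6 * t
  return v
After copy-propagate (7 stmts):
  d = 4
  t = 9
  x = 7
  u = 9
  v = 4 - 3
  c = 6 * 9
  return v
After constant-fold (7 stmts):
  d = 4
  t = 9
  x = 7
  u = 9
  v = 1
  c = 54
  return v
After dead-code-elim (2 stmts):
  v = 1
  return v
Evaluate:
  d = 4  =>  d = 4
  t = 5 + 4  =>  t = 9
  x = 7  =>  x = 7
  u = t  =>  u = 9
  v = d - 3  =>  v = 1
  c = 6 * t  =>  c = 54
  return v = 1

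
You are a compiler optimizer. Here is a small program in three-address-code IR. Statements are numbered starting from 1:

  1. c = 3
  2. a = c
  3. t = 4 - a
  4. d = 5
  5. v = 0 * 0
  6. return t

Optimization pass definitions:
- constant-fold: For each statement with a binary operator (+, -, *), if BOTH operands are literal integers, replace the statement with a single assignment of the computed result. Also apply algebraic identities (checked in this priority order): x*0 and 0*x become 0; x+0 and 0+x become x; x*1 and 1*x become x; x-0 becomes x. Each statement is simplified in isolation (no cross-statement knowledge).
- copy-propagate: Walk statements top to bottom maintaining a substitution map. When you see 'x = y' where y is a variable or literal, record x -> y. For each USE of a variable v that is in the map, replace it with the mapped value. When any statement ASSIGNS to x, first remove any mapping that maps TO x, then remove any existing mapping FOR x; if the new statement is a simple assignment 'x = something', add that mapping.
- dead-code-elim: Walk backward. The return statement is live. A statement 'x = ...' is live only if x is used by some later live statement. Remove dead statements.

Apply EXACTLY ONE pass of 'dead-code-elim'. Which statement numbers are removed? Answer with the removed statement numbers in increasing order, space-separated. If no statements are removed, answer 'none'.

Answer: 4 5

Derivation:
Backward liveness scan:
Stmt 1 'c = 3': KEEP (c is live); live-in = []
Stmt 2 'a = c': KEEP (a is live); live-in = ['c']
Stmt 3 't = 4 - a': KEEP (t is live); live-in = ['a']
Stmt 4 'd = 5': DEAD (d not in live set ['t'])
Stmt 5 'v = 0 * 0': DEAD (v not in live set ['t'])
Stmt 6 'return t': KEEP (return); live-in = ['t']
Removed statement numbers: [4, 5]
Surviving IR:
  c = 3
  a = c
  t = 4 - a
  return t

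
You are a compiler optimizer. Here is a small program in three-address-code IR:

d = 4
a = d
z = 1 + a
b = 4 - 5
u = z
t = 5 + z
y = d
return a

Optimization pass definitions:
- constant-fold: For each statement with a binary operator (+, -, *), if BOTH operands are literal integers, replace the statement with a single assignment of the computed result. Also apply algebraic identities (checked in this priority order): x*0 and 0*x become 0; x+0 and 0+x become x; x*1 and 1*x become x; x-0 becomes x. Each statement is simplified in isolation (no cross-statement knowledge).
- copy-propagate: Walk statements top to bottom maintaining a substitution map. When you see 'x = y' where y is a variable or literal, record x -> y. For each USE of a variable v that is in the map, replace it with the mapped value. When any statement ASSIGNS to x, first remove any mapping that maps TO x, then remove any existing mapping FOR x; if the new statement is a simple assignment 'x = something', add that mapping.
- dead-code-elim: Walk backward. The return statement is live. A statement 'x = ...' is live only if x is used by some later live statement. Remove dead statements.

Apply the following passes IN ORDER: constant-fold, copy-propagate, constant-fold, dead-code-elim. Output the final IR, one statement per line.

Answer: return 4

Derivation:
Initial IR:
  d = 4
  a = d
  z = 1 + a
  b = 4 - 5
  u = z
  t = 5 + z
  y = d
  return a
After constant-fold (8 stmts):
  d = 4
  a = d
  z = 1 + a
  b = -1
  u = z
  t = 5 + z
  y = d
  return a
After copy-propagate (8 stmts):
  d = 4
  a = 4
  z = 1 + 4
  b = -1
  u = z
  t = 5 + z
  y = 4
  return 4
After constant-fold (8 stmts):
  d = 4
  a = 4
  z = 5
  b = -1
  u = z
  t = 5 + z
  y = 4
  return 4
After dead-code-elim (1 stmts):
  return 4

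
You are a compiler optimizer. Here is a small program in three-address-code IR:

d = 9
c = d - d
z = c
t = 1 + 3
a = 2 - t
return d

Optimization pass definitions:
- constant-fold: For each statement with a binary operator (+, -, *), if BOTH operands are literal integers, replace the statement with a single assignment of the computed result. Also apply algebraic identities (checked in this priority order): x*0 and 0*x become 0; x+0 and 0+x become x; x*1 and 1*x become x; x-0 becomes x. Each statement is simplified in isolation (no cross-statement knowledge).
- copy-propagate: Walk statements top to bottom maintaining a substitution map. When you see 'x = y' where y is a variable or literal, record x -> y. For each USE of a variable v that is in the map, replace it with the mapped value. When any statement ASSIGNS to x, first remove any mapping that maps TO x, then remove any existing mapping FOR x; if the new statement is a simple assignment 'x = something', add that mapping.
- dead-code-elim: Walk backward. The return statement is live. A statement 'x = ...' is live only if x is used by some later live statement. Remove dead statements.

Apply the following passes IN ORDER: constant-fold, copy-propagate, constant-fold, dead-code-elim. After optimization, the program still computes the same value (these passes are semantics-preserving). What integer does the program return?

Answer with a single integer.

Initial IR:
  d = 9
  c = d - d
  z = c
  t = 1 + 3
  a = 2 - t
  return d
After constant-fold (6 stmts):
  d = 9
  c = d - d
  z = c
  t = 4
  a = 2 - t
  return d
After copy-propagate (6 stmts):
  d = 9
  c = 9 - 9
  z = c
  t = 4
  a = 2 - 4
  return 9
After constant-fold (6 stmts):
  d = 9
  c = 0
  z = c
  t = 4
  a = -2
  return 9
After dead-code-elim (1 stmts):
  return 9
Evaluate:
  d = 9  =>  d = 9
  c = d - d  =>  c = 0
  z = c  =>  z = 0
  t = 1 + 3  =>  t = 4
  a = 2 - t  =>  a = -2
  return d = 9

Answer: 9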